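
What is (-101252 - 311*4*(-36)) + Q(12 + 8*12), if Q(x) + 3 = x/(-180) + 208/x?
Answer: -7623406/135 ≈ -56470.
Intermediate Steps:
Q(x) = -3 + 208/x - x/180 (Q(x) = -3 + (x/(-180) + 208/x) = -3 + (x*(-1/180) + 208/x) = -3 + (-x/180 + 208/x) = -3 + (208/x - x/180) = -3 + 208/x - x/180)
(-101252 - 311*4*(-36)) + Q(12 + 8*12) = (-101252 - 311*4*(-36)) + (-3 + 208/(12 + 8*12) - (12 + 8*12)/180) = (-101252 - 1244*(-36)) + (-3 + 208/(12 + 96) - (12 + 96)/180) = (-101252 + 44784) + (-3 + 208/108 - 1/180*108) = -56468 + (-3 + 208*(1/108) - ⅗) = -56468 + (-3 + 52/27 - ⅗) = -56468 - 226/135 = -7623406/135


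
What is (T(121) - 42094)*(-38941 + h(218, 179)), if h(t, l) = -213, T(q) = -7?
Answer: 1648422554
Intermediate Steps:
(T(121) - 42094)*(-38941 + h(218, 179)) = (-7 - 42094)*(-38941 - 213) = -42101*(-39154) = 1648422554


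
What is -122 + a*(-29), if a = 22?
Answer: -760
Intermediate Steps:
-122 + a*(-29) = -122 + 22*(-29) = -122 - 638 = -760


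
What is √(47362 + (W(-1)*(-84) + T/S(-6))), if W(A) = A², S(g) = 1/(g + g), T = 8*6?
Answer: √46702 ≈ 216.11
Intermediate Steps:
T = 48
S(g) = 1/(2*g)
√(47362 + (W(-1)*(-84) + T/S(-6))) = √(47362 + ((-1)²*(-84) + 48/(((½)/(-6))))) = √(47362 + (1*(-84) + 48/(((½)*(-⅙))))) = √(47362 + (-84 + 48/(-1/12))) = √(47362 + (-84 + 48*(-12))) = √(47362 + (-84 - 576)) = √(47362 - 660) = √46702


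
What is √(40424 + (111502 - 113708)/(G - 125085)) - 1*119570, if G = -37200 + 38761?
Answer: -119570 + √154199220812542/61762 ≈ -1.1937e+5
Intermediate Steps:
G = 1561
√(40424 + (111502 - 113708)/(G - 125085)) - 1*119570 = √(40424 + (111502 - 113708)/(1561 - 125085)) - 1*119570 = √(40424 - 2206/(-123524)) - 119570 = √(40424 - 2206*(-1/123524)) - 119570 = √(40424 + 1103/61762) - 119570 = √(2496668191/61762) - 119570 = √154199220812542/61762 - 119570 = -119570 + √154199220812542/61762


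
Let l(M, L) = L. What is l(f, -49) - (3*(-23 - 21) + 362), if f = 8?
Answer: -279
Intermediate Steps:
l(f, -49) - (3*(-23 - 21) + 362) = -49 - (3*(-23 - 21) + 362) = -49 - (3*(-44) + 362) = -49 - (-132 + 362) = -49 - 1*230 = -49 - 230 = -279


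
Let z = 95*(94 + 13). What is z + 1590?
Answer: 11755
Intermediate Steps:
z = 10165 (z = 95*107 = 10165)
z + 1590 = 10165 + 1590 = 11755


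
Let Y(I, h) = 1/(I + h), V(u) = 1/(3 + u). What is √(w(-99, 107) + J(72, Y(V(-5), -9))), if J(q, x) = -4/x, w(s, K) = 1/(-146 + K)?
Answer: √57759/39 ≈ 6.1623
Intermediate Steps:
√(w(-99, 107) + J(72, Y(V(-5), -9))) = √(1/(-146 + 107) - (-36 + 4/(3 - 5))) = √(1/(-39) - 4/(1/(1/(-2) - 9))) = √(-1/39 - 4/(1/(-½ - 9))) = √(-1/39 - 4/(1/(-19/2))) = √(-1/39 - 4/(-2/19)) = √(-1/39 - 4*(-19/2)) = √(-1/39 + 38) = √(1481/39) = √57759/39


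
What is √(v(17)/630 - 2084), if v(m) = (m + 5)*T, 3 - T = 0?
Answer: I*√22974945/105 ≈ 45.65*I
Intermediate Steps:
T = 3 (T = 3 - 1*0 = 3 + 0 = 3)
v(m) = 15 + 3*m (v(m) = (m + 5)*3 = (5 + m)*3 = 15 + 3*m)
√(v(17)/630 - 2084) = √((15 + 3*17)/630 - 2084) = √((15 + 51)*(1/630) - 2084) = √(66*(1/630) - 2084) = √(11/105 - 2084) = √(-218809/105) = I*√22974945/105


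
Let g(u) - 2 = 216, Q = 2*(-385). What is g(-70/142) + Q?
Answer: -552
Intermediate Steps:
Q = -770
g(u) = 218 (g(u) = 2 + 216 = 218)
g(-70/142) + Q = 218 - 770 = -552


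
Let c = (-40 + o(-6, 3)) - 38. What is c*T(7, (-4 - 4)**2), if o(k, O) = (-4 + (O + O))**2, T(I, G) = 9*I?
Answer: -4662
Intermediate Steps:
o(k, O) = (-4 + 2*O)**2
c = -74 (c = (-40 + 4*(-2 + 3)**2) - 38 = (-40 + 4*1**2) - 38 = (-40 + 4*1) - 38 = (-40 + 4) - 38 = -36 - 38 = -74)
c*T(7, (-4 - 4)**2) = -666*7 = -74*63 = -4662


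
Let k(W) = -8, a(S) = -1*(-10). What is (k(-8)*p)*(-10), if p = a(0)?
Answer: 800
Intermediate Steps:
a(S) = 10
p = 10
(k(-8)*p)*(-10) = -8*10*(-10) = -80*(-10) = 800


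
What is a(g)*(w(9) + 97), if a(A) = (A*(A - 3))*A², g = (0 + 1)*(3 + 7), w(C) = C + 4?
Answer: 770000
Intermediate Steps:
w(C) = 4 + C
g = 10 (g = 1*10 = 10)
a(A) = A³*(-3 + A) (a(A) = (A*(-3 + A))*A² = A³*(-3 + A))
a(g)*(w(9) + 97) = (10³*(-3 + 10))*((4 + 9) + 97) = (1000*7)*(13 + 97) = 7000*110 = 770000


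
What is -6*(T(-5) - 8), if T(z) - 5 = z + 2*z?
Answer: 108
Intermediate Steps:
T(z) = 5 + 3*z (T(z) = 5 + (z + 2*z) = 5 + 3*z)
-6*(T(-5) - 8) = -6*((5 + 3*(-5)) - 8) = -6*((5 - 15) - 8) = -6*(-10 - 8) = -6*(-18) = 108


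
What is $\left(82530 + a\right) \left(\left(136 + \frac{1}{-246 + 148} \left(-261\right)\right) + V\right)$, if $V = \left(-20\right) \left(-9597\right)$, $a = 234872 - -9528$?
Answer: $\frac{3077017591685}{49} \approx 6.2796 \cdot 10^{10}$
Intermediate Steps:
$a = 244400$ ($a = 234872 + 9528 = 244400$)
$V = 191940$
$\left(82530 + a\right) \left(\left(136 + \frac{1}{-246 + 148} \left(-261\right)\right) + V\right) = \left(82530 + 244400\right) \left(\left(136 + \frac{1}{-246 + 148} \left(-261\right)\right) + 191940\right) = 326930 \left(\left(136 + \frac{1}{-98} \left(-261\right)\right) + 191940\right) = 326930 \left(\left(136 - - \frac{261}{98}\right) + 191940\right) = 326930 \left(\left(136 + \frac{261}{98}\right) + 191940\right) = 326930 \left(\frac{13589}{98} + 191940\right) = 326930 \cdot \frac{18823709}{98} = \frac{3077017591685}{49}$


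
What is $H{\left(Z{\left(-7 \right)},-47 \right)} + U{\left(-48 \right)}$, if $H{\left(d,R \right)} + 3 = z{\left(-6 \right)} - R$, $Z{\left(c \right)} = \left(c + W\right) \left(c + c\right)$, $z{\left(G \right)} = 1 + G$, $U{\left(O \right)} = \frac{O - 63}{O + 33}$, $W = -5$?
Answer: $\frac{232}{5} \approx 46.4$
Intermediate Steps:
$U{\left(O \right)} = \frac{-63 + O}{33 + O}$
$Z{\left(c \right)} = 2 c \left(-5 + c\right)$ ($Z{\left(c \right)} = \left(c - 5\right) \left(c + c\right) = \left(-5 + c\right) 2 c = 2 c \left(-5 + c\right)$)
$H{\left(d,R \right)} = -8 - R$ ($H{\left(d,R \right)} = -3 - \left(5 + R\right) = -8 - R$)
$H{\left(Z{\left(-7 \right)},-47 \right)} + U{\left(-48 \right)} = \left(-8 - -47\right) + \frac{-63 - 48}{33 - 48} = \left(-8 + 47\right) + \frac{1}{-15} \left(-111\right) = 39 - - \frac{37}{5} = 39 + \frac{37}{5} = \frac{232}{5}$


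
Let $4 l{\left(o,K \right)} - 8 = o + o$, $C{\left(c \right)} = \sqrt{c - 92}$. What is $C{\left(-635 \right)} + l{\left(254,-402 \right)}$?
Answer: $129 + i \sqrt{727} \approx 129.0 + 26.963 i$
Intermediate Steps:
$C{\left(c \right)} = \sqrt{-92 + c}$
$l{\left(o,K \right)} = 2 + \frac{o}{2}$ ($l{\left(o,K \right)} = 2 + \frac{o + o}{4} = 2 + \frac{2 o}{4} = 2 + \frac{o}{2}$)
$C{\left(-635 \right)} + l{\left(254,-402 \right)} = \sqrt{-92 - 635} + \left(2 + \frac{1}{2} \cdot 254\right) = \sqrt{-727} + \left(2 + 127\right) = i \sqrt{727} + 129 = 129 + i \sqrt{727}$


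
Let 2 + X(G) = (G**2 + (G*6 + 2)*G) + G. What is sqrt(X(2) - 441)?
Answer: I*sqrt(409) ≈ 20.224*I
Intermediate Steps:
X(G) = -2 + G + G**2 + G*(2 + 6*G) (X(G) = -2 + ((G**2 + (G*6 + 2)*G) + G) = -2 + ((G**2 + (6*G + 2)*G) + G) = -2 + ((G**2 + (2 + 6*G)*G) + G) = -2 + ((G**2 + G*(2 + 6*G)) + G) = -2 + (G + G**2 + G*(2 + 6*G)) = -2 + G + G**2 + G*(2 + 6*G))
sqrt(X(2) - 441) = sqrt((-2 + 3*2 + 7*2**2) - 441) = sqrt((-2 + 6 + 7*4) - 441) = sqrt((-2 + 6 + 28) - 441) = sqrt(32 - 441) = sqrt(-409) = I*sqrt(409)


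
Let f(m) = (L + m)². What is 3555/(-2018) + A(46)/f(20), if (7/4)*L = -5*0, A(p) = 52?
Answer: -164633/100900 ≈ -1.6316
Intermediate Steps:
L = 0 (L = 4*(-5*0)/7 = (4/7)*0 = 0)
f(m) = m² (f(m) = (0 + m)² = m²)
3555/(-2018) + A(46)/f(20) = 3555/(-2018) + 52/(20²) = 3555*(-1/2018) + 52/400 = -3555/2018 + 52*(1/400) = -3555/2018 + 13/100 = -164633/100900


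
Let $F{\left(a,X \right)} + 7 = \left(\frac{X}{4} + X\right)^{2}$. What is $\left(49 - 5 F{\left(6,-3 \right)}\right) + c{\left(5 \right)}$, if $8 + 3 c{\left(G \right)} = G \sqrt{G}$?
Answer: $\frac{529}{48} + \frac{5 \sqrt{5}}{3} \approx 14.748$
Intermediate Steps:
$F{\left(a,X \right)} = -7 + \frac{25 X^{2}}{16}$ ($F{\left(a,X \right)} = -7 + \left(\frac{X}{4} + X\right)^{2} = -7 + \left(\frac{5 X}{4}\right)^{2} = -7 + \frac{25 X^{2}}{16}$)
$c{\left(G \right)} = - \frac{8}{3} + \frac{G^{\frac{3}{2}}}{3}$ ($c{\left(G \right)} = - \frac{8}{3} + \frac{G \sqrt{G}}{3} = - \frac{8}{3} + \frac{G^{\frac{3}{2}}}{3}$)
$\left(49 - 5 F{\left(6,-3 \right)}\right) + c{\left(5 \right)} = \left(49 - 5 \left(-7 + \frac{25 \left(-3\right)^{2}}{16}\right)\right) - \left(\frac{8}{3} - \frac{5^{\frac{3}{2}}}{3}\right) = \left(49 - 5 \left(-7 + \frac{25}{16} \cdot 9\right)\right) - \left(\frac{8}{3} - \frac{5 \sqrt{5}}{3}\right) = \left(49 - 5 \left(-7 + \frac{225}{16}\right)\right) - \left(\frac{8}{3} - \frac{5 \sqrt{5}}{3}\right) = \left(49 - \frac{565}{16}\right) - \left(\frac{8}{3} - \frac{5 \sqrt{5}}{3}\right) = \frac{219}{16} - \left(\frac{8}{3} - \frac{5 \sqrt{5}}{3}\right) = \frac{529}{48} + \frac{5 \sqrt{5}}{3}$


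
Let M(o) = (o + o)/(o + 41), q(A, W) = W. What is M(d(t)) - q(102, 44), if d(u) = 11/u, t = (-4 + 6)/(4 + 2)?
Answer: -1595/37 ≈ -43.108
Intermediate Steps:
t = 1/3 (t = 2/6 = 2*(1/6) = 1/3 ≈ 0.33333)
M(o) = 2*o/(41 + o) (M(o) = (2*o)/(41 + o) = 2*o/(41 + o))
M(d(t)) - q(102, 44) = 2*(11/(1/3))/(41 + 11/(1/3)) - 1*44 = 2*(11*3)/(41 + 11*3) - 44 = 2*33/(41 + 33) - 44 = 2*33/74 - 44 = 2*33*(1/74) - 44 = 33/37 - 44 = -1595/37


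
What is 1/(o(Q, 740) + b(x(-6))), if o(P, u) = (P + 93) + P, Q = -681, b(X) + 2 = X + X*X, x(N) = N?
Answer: -1/1241 ≈ -0.00080580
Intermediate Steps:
b(X) = -2 + X + X² (b(X) = -2 + (X + X*X) = -2 + (X + X²) = -2 + X + X²)
o(P, u) = 93 + 2*P (o(P, u) = (93 + P) + P = 93 + 2*P)
1/(o(Q, 740) + b(x(-6))) = 1/((93 + 2*(-681)) + (-2 - 6 + (-6)²)) = 1/((93 - 1362) + (-2 - 6 + 36)) = 1/(-1269 + 28) = 1/(-1241) = -1/1241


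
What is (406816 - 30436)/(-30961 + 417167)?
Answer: 11070/11359 ≈ 0.97456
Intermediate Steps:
(406816 - 30436)/(-30961 + 417167) = 376380/386206 = 376380*(1/386206) = 11070/11359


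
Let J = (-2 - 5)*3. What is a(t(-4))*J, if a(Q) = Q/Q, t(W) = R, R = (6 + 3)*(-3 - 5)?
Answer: -21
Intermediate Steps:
R = -72 (R = 9*(-8) = -72)
t(W) = -72
a(Q) = 1
J = -21 (J = -7*3 = -21)
a(t(-4))*J = 1*(-21) = -21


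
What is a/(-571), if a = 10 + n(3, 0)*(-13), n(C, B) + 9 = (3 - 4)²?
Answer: -114/571 ≈ -0.19965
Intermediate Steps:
n(C, B) = -8 (n(C, B) = -9 + (3 - 4)² = -9 + (-1)² = -9 + 1 = -8)
a = 114 (a = 10 - 8*(-13) = 10 + 104 = 114)
a/(-571) = 114/(-571) = 114*(-1/571) = -114/571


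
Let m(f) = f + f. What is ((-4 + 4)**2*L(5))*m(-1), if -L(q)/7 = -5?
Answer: 0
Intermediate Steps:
L(q) = 35 (L(q) = -7*(-5) = 35)
m(f) = 2*f
((-4 + 4)**2*L(5))*m(-1) = ((-4 + 4)**2*35)*(2*(-1)) = (0**2*35)*(-2) = (0*35)*(-2) = 0*(-2) = 0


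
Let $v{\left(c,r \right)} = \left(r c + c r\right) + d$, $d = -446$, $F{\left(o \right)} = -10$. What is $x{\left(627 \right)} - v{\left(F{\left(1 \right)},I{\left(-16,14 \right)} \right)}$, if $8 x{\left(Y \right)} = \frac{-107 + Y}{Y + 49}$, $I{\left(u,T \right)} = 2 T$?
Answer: $\frac{52317}{52} \approx 1006.1$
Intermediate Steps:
$v{\left(c,r \right)} = -446 + 2 c r$ ($v{\left(c,r \right)} = \left(r c + c r\right) - 446 = \left(c r + c r\right) - 446 = 2 c r - 446 = -446 + 2 c r$)
$x{\left(Y \right)} = \frac{-107 + Y}{8 \left(49 + Y\right)}$ ($x{\left(Y \right)} = \frac{\left(-107 + Y\right) \frac{1}{Y + 49}}{8} = \frac{\left(-107 + Y\right) \frac{1}{49 + Y}}{8} = \frac{\frac{1}{49 + Y} \left(-107 + Y\right)}{8} = \frac{-107 + Y}{8 \left(49 + Y\right)}$)
$x{\left(627 \right)} - v{\left(F{\left(1 \right)},I{\left(-16,14 \right)} \right)} = \frac{-107 + 627}{8 \left(49 + 627\right)} - \left(-446 + 2 \left(-10\right) 2 \cdot 14\right) = \frac{1}{8} \cdot \frac{1}{676} \cdot 520 - \left(-446 + 2 \left(-10\right) 28\right) = \frac{1}{8} \cdot \frac{1}{676} \cdot 520 - \left(-446 - 560\right) = \frac{5}{52} - -1006 = \frac{5}{52} + 1006 = \frac{52317}{52}$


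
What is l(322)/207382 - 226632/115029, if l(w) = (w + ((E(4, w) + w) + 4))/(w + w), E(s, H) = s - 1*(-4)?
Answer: -1261147353418/640107666093 ≈ -1.9702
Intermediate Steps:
E(s, H) = 4 + s (E(s, H) = s + 4 = 4 + s)
l(w) = (12 + 2*w)/(2*w) (l(w) = (w + (((4 + 4) + w) + 4))/(w + w) = (w + ((8 + w) + 4))/((2*w)) = (w + (12 + w))*(1/(2*w)) = (12 + 2*w)*(1/(2*w)) = (12 + 2*w)/(2*w))
l(322)/207382 - 226632/115029 = ((6 + 322)/322)/207382 - 226632/115029 = ((1/322)*328)*(1/207382) - 226632*1/115029 = (164/161)*(1/207382) - 75544/38343 = 82/16694251 - 75544/38343 = -1261147353418/640107666093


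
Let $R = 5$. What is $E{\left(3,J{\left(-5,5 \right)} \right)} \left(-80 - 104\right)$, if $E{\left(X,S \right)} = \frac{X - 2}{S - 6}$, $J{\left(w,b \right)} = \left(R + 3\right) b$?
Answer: $- \frac{92}{17} \approx -5.4118$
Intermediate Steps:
$J{\left(w,b \right)} = 8 b$ ($J{\left(w,b \right)} = \left(5 + 3\right) b = 8 b$)
$E{\left(X,S \right)} = \frac{-2 + X}{-6 + S}$
$E{\left(3,J{\left(-5,5 \right)} \right)} \left(-80 - 104\right) = \frac{-2 + 3}{-6 + 8 \cdot 5} \left(-80 - 104\right) = \frac{1}{-6 + 40} \cdot 1 \left(-184\right) = \frac{1}{34} \cdot 1 \left(-184\right) = \frac{1}{34} \left(-184\right) = - \frac{92}{17}$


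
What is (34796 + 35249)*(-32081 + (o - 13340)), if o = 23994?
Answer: -1500854215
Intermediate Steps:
(34796 + 35249)*(-32081 + (o - 13340)) = (34796 + 35249)*(-32081 + (23994 - 13340)) = 70045*(-32081 + 10654) = 70045*(-21427) = -1500854215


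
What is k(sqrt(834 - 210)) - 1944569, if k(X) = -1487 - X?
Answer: -1946056 - 4*sqrt(39) ≈ -1.9461e+6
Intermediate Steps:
k(sqrt(834 - 210)) - 1944569 = (-1487 - sqrt(834 - 210)) - 1944569 = (-1487 - sqrt(624)) - 1944569 = (-1487 - 4*sqrt(39)) - 1944569 = -1946056 - 4*sqrt(39)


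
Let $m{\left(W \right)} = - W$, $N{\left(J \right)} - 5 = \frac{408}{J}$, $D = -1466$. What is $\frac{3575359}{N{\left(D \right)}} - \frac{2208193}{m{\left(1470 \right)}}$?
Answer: $\frac{3860127632063}{5087670} \approx 7.5872 \cdot 10^{5}$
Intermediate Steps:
$N{\left(J \right)} = 5 + \frac{408}{J}$
$\frac{3575359}{N{\left(D \right)}} - \frac{2208193}{m{\left(1470 \right)}} = \frac{3575359}{5 + \frac{408}{-1466}} - \frac{2208193}{\left(-1\right) 1470} = \frac{3575359}{5 + 408 \left(- \frac{1}{1466}\right)} - \frac{2208193}{-1470} = \frac{3575359}{5 - \frac{204}{733}} - - \frac{2208193}{1470} = \frac{3575359}{\frac{3461}{733}} + \frac{2208193}{1470} = 3575359 \cdot \frac{733}{3461} + \frac{2208193}{1470} = \frac{2620738147}{3461} + \frac{2208193}{1470} = \frac{3860127632063}{5087670}$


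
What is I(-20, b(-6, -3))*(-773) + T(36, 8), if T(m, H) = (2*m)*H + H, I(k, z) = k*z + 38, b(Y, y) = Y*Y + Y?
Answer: 435010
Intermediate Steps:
b(Y, y) = Y + Y**2 (b(Y, y) = Y**2 + Y = Y + Y**2)
I(k, z) = 38 + k*z
T(m, H) = H + 2*H*m (T(m, H) = 2*H*m + H = H + 2*H*m)
I(-20, b(-6, -3))*(-773) + T(36, 8) = (38 - (-120)*(1 - 6))*(-773) + 8*(1 + 2*36) = (38 - (-120)*(-5))*(-773) + 8*(1 + 72) = (38 - 20*30)*(-773) + 8*73 = (38 - 600)*(-773) + 584 = -562*(-773) + 584 = 434426 + 584 = 435010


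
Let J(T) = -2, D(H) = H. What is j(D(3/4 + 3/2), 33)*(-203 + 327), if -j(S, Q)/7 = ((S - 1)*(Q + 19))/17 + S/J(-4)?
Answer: -79639/34 ≈ -2342.3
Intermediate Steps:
j(S, Q) = 7*S/2 - 7*(-1 + S)*(19 + Q)/17 (j(S, Q) = -7*(((S - 1)*(Q + 19))/17 + S/(-2)) = -7*(((-1 + S)*(19 + Q))*(1/17) + S*(-1/2)) = -7*((-1 + S)*(19 + Q)/17 - S/2) = -7*(-S/2 + (-1 + S)*(19 + Q)/17) = 7*S/2 - 7*(-1 + S)*(19 + Q)/17)
j(D(3/4 + 3/2), 33)*(-203 + 327) = (133/17 - 147*(3/4 + 3/2)/34 + (7/17)*33 - 7/17*33*(3/4 + 3/2))*(-203 + 327) = (133/17 - 147*(3*(1/4) + 3*(1/2))/34 + 231/17 - 7/17*33*(3*(1/4) + 3*(1/2)))*124 = (133/17 - 147*(3/4 + 3/2)/34 + 231/17 - 7/17*33*(3/4 + 3/2))*124 = (133/17 - 147/34*9/4 + 231/17 - 7/17*33*9/4)*124 = (133/17 - 1323/136 + 231/17 - 2079/68)*124 = -2569/136*124 = -79639/34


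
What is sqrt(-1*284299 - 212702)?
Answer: I*sqrt(497001) ≈ 704.98*I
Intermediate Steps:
sqrt(-1*284299 - 212702) = sqrt(-284299 - 212702) = sqrt(-497001) = I*sqrt(497001)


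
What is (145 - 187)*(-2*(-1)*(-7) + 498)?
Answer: -20328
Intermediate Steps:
(145 - 187)*(-2*(-1)*(-7) + 498) = -42*(2*(-7) + 498) = -42*(-14 + 498) = -42*484 = -20328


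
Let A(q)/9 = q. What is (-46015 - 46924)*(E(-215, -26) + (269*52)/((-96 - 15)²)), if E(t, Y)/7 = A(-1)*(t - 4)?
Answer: -15800264308675/12321 ≈ -1.2824e+9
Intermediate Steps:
A(q) = 9*q
E(t, Y) = 252 - 63*t (E(t, Y) = 7*((9*(-1))*(t - 4)) = 7*(-9*(-4 + t)) = 7*(36 - 9*t) = 252 - 63*t)
(-46015 - 46924)*(E(-215, -26) + (269*52)/((-96 - 15)²)) = (-46015 - 46924)*((252 - 63*(-215)) + (269*52)/((-96 - 15)²)) = -92939*((252 + 13545) + 13988/((-111)²)) = -92939*(13797 + 13988/12321) = -92939*170006825/12321 = -15800264308675/12321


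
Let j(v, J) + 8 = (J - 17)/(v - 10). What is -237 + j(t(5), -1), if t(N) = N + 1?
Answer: -481/2 ≈ -240.50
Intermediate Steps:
t(N) = 1 + N
j(v, J) = -8 + (-17 + J)/(-10 + v) (j(v, J) = -8 + (J - 17)/(v - 10) = -8 + (-17 + J)/(-10 + v))
-237 + j(t(5), -1) = -237 + (63 - 1 - 8*(1 + 5))/(-10 + (1 + 5)) = -237 + (63 - 1 - 8*6)/(-10 + 6) = -237 + (63 - 1 - 48)/(-4) = -237 - ¼*14 = -237 - 7/2 = -481/2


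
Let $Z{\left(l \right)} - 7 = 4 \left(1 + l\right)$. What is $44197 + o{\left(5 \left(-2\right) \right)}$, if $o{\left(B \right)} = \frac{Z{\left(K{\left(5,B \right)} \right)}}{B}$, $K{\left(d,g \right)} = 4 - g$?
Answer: $\frac{441903}{10} \approx 44190.0$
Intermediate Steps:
$Z{\left(l \right)} = 11 + 4 l$ ($Z{\left(l \right)} = 7 + 4 \left(1 + l\right) = 7 + \left(4 + 4 l\right) = 11 + 4 l$)
$o{\left(B \right)} = \frac{27 - 4 B}{B}$ ($o{\left(B \right)} = \frac{11 + 4 \left(4 - B\right)}{B} = \frac{11 - \left(-16 + 4 B\right)}{B} = \frac{27 - 4 B}{B}$)
$44197 + o{\left(5 \left(-2\right) \right)} = 44197 - \left(4 - \frac{27}{5 \left(-2\right)}\right) = 44197 - \left(4 - \frac{27}{-10}\right) = 44197 + \left(-4 + 27 \left(- \frac{1}{10}\right)\right) = 44197 - \frac{67}{10} = \frac{441903}{10}$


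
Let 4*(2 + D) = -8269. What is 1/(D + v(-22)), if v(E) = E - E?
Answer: -4/8277 ≈ -0.00048327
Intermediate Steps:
D = -8277/4 (D = -2 + (1/4)*(-8269) = -2 - 8269/4 = -8277/4 ≈ -2069.3)
v(E) = 0
1/(D + v(-22)) = 1/(-8277/4 + 0) = 1/(-8277/4) = -4/8277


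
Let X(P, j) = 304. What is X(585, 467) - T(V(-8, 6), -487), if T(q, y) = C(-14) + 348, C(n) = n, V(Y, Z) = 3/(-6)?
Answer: -30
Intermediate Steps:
V(Y, Z) = -1/2 (V(Y, Z) = 3*(-1/6) = -1/2)
T(q, y) = 334 (T(q, y) = -14 + 348 = 334)
X(585, 467) - T(V(-8, 6), -487) = 304 - 1*334 = 304 - 334 = -30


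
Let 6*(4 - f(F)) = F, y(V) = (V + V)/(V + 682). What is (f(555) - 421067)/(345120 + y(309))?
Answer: -834730201/684029076 ≈ -1.2203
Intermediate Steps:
y(V) = 2*V/(682 + V) (y(V) = (2*V)/(682 + V) = 2*V/(682 + V))
f(F) = 4 - F/6
(f(555) - 421067)/(345120 + y(309)) = ((4 - 1/6*555) - 421067)/(345120 + 2*309/(682 + 309)) = ((4 - 185/2) - 421067)/(345120 + 2*309/991) = (-177/2 - 421067)/(345120 + 2*309*(1/991)) = -842311/(2*(345120 + 618/991)) = -842311/(2*342014538/991) = -842311/2*991/342014538 = -834730201/684029076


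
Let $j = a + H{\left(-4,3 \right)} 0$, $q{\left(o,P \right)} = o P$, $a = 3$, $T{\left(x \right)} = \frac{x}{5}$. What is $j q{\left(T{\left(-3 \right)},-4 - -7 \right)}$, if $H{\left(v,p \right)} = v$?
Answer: $- \frac{27}{5} \approx -5.4$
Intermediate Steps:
$T{\left(x \right)} = \frac{x}{5}$ ($T{\left(x \right)} = x \frac{1}{5} = \frac{x}{5}$)
$q{\left(o,P \right)} = P o$
$j = 3$ ($j = 3 - 0 = 3 + 0 = 3$)
$j q{\left(T{\left(-3 \right)},-4 - -7 \right)} = 3 \left(-4 - -7\right) \frac{1}{5} \left(-3\right) = 3 \left(-4 + 7\right) \left(- \frac{3}{5}\right) = 3 \cdot 3 \left(- \frac{3}{5}\right) = 3 \left(- \frac{9}{5}\right) = - \frac{27}{5}$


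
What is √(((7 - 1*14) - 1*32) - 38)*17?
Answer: 17*I*√77 ≈ 149.17*I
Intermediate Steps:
√(((7 - 1*14) - 1*32) - 38)*17 = √(((7 - 14) - 32) - 38)*17 = √((-7 - 32) - 38)*17 = √(-39 - 38)*17 = √(-77)*17 = (I*√77)*17 = 17*I*√77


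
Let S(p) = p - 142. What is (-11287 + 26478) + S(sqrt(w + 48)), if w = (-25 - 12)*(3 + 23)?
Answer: 15049 + I*sqrt(914) ≈ 15049.0 + 30.232*I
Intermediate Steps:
w = -962 (w = -37*26 = -962)
S(p) = -142 + p
(-11287 + 26478) + S(sqrt(w + 48)) = (-11287 + 26478) + (-142 + sqrt(-962 + 48)) = 15191 + (-142 + sqrt(-914)) = 15191 + (-142 + I*sqrt(914)) = 15049 + I*sqrt(914)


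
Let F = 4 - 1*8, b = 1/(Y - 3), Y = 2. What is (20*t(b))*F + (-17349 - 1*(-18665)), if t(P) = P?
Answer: 1396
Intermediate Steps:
b = -1 (b = 1/(2 - 3) = 1/(-1) = -1)
F = -4 (F = 4 - 8 = -4)
(20*t(b))*F + (-17349 - 1*(-18665)) = (20*(-1))*(-4) + (-17349 - 1*(-18665)) = -20*(-4) + (-17349 + 18665) = 80 + 1316 = 1396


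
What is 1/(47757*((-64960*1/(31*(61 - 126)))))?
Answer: 403/620458944 ≈ 6.4952e-7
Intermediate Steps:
1/(47757*((-64960*1/(31*(61 - 126))))) = 1/(47757*((-64960/(31*(-65))))) = 1/(47757*((-64960/(-2015)))) = 1/(47757*((-64960*(-1/2015)))) = 1/(47757*(12992/403)) = (1/47757)*(403/12992) = 403/620458944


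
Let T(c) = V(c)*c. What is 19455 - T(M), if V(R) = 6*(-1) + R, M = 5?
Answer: 19460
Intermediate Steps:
V(R) = -6 + R
T(c) = c*(-6 + c) (T(c) = (-6 + c)*c = c*(-6 + c))
19455 - T(M) = 19455 - 5*(-6 + 5) = 19455 - 5*(-1) = 19455 - 1*(-5) = 19455 + 5 = 19460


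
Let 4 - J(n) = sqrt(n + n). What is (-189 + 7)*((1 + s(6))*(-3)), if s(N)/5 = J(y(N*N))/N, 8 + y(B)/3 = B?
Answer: 2366 - 910*sqrt(42) ≈ -3531.5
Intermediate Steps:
y(B) = -24 + 3*B
J(n) = 4 - sqrt(2)*sqrt(n) (J(n) = 4 - sqrt(n + n) = 4 - sqrt(2*n) = 4 - sqrt(2)*sqrt(n))
s(N) = 5*(4 - sqrt(2)*sqrt(-24 + 3*N**2))/N (s(N) = 5*((4 - sqrt(2)*sqrt(-24 + 3*(N*N)))/N) = 5*((4 - sqrt(2)*sqrt(-24 + 3*N**2))/N) = 5*(4 - sqrt(2)*sqrt(-24 + 3*N**2))/N)
(-189 + 7)*((1 + s(6))*(-3)) = (-189 + 7)*((1 + (20 - 5*sqrt(-48 + 6*6**2))/6)*(-3)) = -182*(1 + (20 - 5*sqrt(-48 + 6*36))/6)*(-3) = -182*(1 + (20 - 5*sqrt(-48 + 216))/6)*(-3) = -182*(1 + (20 - 10*sqrt(42))/6)*(-3) = -182*(1 + (10/3 - 5*sqrt(42)/3))*(-3) = -182*(13/3 - 5*sqrt(42)/3)*(-3) = -182*(-13 + 5*sqrt(42)) = 2366 - 910*sqrt(42)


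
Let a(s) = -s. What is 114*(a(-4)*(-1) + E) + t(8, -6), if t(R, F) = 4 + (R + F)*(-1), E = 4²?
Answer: 1370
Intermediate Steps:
E = 16
t(R, F) = 4 - F - R (t(R, F) = 4 + (F + R)*(-1) = 4 + (-F - R) = 4 - F - R)
114*(a(-4)*(-1) + E) + t(8, -6) = 114*(-1*(-4)*(-1) + 16) + (4 - 1*(-6) - 1*8) = 114*(4*(-1) + 16) + (4 + 6 - 8) = 114*(-4 + 16) + 2 = 114*12 + 2 = 1368 + 2 = 1370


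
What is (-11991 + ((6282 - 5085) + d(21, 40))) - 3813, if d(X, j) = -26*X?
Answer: -15153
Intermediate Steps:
(-11991 + ((6282 - 5085) + d(21, 40))) - 3813 = (-11991 + ((6282 - 5085) - 26*21)) - 3813 = (-11991 + (1197 - 546)) - 3813 = (-11991 + 651) - 3813 = -11340 - 3813 = -15153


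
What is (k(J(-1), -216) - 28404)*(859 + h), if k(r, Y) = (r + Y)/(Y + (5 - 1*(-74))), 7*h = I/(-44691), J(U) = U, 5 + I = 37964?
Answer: -348501396882048/14286223 ≈ -2.4394e+7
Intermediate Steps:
I = 37959 (I = -5 + 37964 = 37959)
h = -12653/104279 (h = (37959/(-44691))/7 = (37959*(-1/44691))/7 = (1/7)*(-12653/14897) = -12653/104279 ≈ -0.12134)
k(r, Y) = (Y + r)/(79 + Y) (k(r, Y) = (Y + r)/(Y + (5 + 74)) = (Y + r)/(Y + 79) = (Y + r)/(79 + Y))
(k(J(-1), -216) - 28404)*(859 + h) = ((-216 - 1)/(79 - 216) - 28404)*(859 - 12653/104279) = (-217/(-137) - 28404)*(89563008/104279) = (-1/137*(-217) - 28404)*(89563008/104279) = (217/137 - 28404)*(89563008/104279) = -3891131/137*89563008/104279 = -348501396882048/14286223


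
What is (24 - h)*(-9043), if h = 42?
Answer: 162774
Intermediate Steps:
(24 - h)*(-9043) = (24 - 1*42)*(-9043) = (24 - 42)*(-9043) = -18*(-9043) = 162774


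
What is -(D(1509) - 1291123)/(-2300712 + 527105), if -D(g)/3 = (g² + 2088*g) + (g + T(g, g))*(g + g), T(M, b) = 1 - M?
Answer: -17583796/1773607 ≈ -9.9141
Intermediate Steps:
D(g) = -6270*g - 3*g² (D(g) = -3*((g² + 2088*g) + (g + (1 - g))*(g + g)) = -3*((g² + 2088*g) + 1*(2*g)) = -3*((g² + 2088*g) + 2*g) = -3*(g² + 2090*g) = -6270*g - 3*g²)
-(D(1509) - 1291123)/(-2300712 + 527105) = -(-3*1509*(2090 + 1509) - 1291123)/(-2300712 + 527105) = -(-3*1509*3599 - 1291123)/(-1773607) = -(-16292673 - 1291123)*(-1)/1773607 = -(-17583796)*(-1)/1773607 = -1*17583796/1773607 = -17583796/1773607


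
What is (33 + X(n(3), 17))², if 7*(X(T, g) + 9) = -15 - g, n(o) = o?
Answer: 18496/49 ≈ 377.47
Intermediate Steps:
X(T, g) = -78/7 - g/7 (X(T, g) = -9 + (-15 - g)/7 = -9 + (-15/7 - g/7) = -78/7 - g/7)
(33 + X(n(3), 17))² = (33 + (-78/7 - ⅐*17))² = (33 + (-78/7 - 17/7))² = (33 - 95/7)² = (136/7)² = 18496/49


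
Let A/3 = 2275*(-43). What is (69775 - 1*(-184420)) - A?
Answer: 547670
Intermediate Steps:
A = -293475 (A = 3*(2275*(-43)) = 3*(-97825) = -293475)
(69775 - 1*(-184420)) - A = (69775 - 1*(-184420)) - 1*(-293475) = (69775 + 184420) + 293475 = 254195 + 293475 = 547670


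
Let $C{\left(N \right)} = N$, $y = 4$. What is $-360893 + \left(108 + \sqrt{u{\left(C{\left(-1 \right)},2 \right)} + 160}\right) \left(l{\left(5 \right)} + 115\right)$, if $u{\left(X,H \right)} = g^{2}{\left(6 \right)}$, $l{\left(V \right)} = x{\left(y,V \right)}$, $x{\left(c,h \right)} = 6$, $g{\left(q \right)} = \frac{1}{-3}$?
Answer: $-347825 + \frac{121 \sqrt{1441}}{3} \approx -3.4629 \cdot 10^{5}$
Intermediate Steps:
$g{\left(q \right)} = - \frac{1}{3}$
$l{\left(V \right)} = 6$
$u{\left(X,H \right)} = \frac{1}{9}$ ($u{\left(X,H \right)} = \left(- \frac{1}{3}\right)^{2} = \frac{1}{9}$)
$-360893 + \left(108 + \sqrt{u{\left(C{\left(-1 \right)},2 \right)} + 160}\right) \left(l{\left(5 \right)} + 115\right) = -360893 + \left(108 + \sqrt{\frac{1}{9} + 160}\right) \left(6 + 115\right) = -360893 + \left(108 + \sqrt{\frac{1441}{9}}\right) 121 = -360893 + \left(108 + \frac{\sqrt{1441}}{3}\right) 121 = -360893 + \left(13068 + \frac{121 \sqrt{1441}}{3}\right) = -347825 + \frac{121 \sqrt{1441}}{3}$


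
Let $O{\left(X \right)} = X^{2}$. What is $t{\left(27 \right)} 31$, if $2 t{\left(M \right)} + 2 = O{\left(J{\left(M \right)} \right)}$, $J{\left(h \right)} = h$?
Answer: $\frac{22537}{2} \approx 11269.0$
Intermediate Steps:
$t{\left(M \right)} = -1 + \frac{M^{2}}{2}$
$t{\left(27 \right)} 31 = \left(-1 + \frac{27^{2}}{2}\right) 31 = \left(-1 + \frac{1}{2} \cdot 729\right) 31 = \left(-1 + \frac{729}{2}\right) 31 = \frac{727}{2} \cdot 31 = \frac{22537}{2}$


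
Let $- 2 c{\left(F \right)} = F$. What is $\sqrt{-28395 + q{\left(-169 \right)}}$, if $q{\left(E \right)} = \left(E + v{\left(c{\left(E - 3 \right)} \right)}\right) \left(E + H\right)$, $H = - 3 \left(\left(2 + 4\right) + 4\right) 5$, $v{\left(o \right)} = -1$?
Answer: $\sqrt{25835} \approx 160.73$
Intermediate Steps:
$c{\left(F \right)} = - \frac{F}{2}$
$H = -150$ ($H = - 3 \left(6 + 4\right) 5 = \left(-3\right) 10 \cdot 5 = \left(-30\right) 5 = -150$)
$q{\left(E \right)} = \left(-1 + E\right) \left(-150 + E\right)$ ($q{\left(E \right)} = \left(E - 1\right) \left(E - 150\right) = \left(-1 + E\right) \left(-150 + E\right)$)
$\sqrt{-28395 + q{\left(-169 \right)}} = \sqrt{-28395 + \left(150 + \left(-169\right)^{2} - -25519\right)} = \sqrt{-28395 + \left(150 + 28561 + 25519\right)} = \sqrt{-28395 + 54230} = \sqrt{25835}$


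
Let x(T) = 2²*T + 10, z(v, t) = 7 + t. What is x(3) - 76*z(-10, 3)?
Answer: -738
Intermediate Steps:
x(T) = 10 + 4*T (x(T) = 4*T + 10 = 10 + 4*T)
x(3) - 76*z(-10, 3) = (10 + 4*3) - 76*(7 + 3) = (10 + 12) - 76*10 = 22 - 760 = -738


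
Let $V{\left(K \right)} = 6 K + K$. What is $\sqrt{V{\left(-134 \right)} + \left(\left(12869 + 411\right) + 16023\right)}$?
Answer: $\sqrt{28365} \approx 168.42$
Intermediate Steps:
$V{\left(K \right)} = 7 K$
$\sqrt{V{\left(-134 \right)} + \left(\left(12869 + 411\right) + 16023\right)} = \sqrt{7 \left(-134\right) + \left(\left(12869 + 411\right) + 16023\right)} = \sqrt{-938 + \left(13280 + 16023\right)} = \sqrt{-938 + 29303} = \sqrt{28365}$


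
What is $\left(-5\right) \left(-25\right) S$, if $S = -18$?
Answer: $-2250$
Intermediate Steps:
$\left(-5\right) \left(-25\right) S = \left(-5\right) \left(-25\right) \left(-18\right) = 125 \left(-18\right) = -2250$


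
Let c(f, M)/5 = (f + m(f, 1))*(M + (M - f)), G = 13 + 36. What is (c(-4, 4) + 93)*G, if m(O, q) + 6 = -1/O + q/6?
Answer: -23618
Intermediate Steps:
m(O, q) = -6 - 1/O + q/6 (m(O, q) = -6 + (-1/O + q/6) = -6 - 1/O + q/6)
G = 49
c(f, M) = 5*(-f + 2*M)*(-35/6 + f - 1/f) (c(f, M) = 5*((f + (-6 - 1/f + (⅙)*1))*(M + (M - f))) = 5*((f + (-6 - 1/f + ⅙))*(-f + 2*M)) = 5*((f + (-35/6 - 1/f))*(-f + 2*M)) = 5*((-35/6 + f - 1/f)*(-f + 2*M)) = 5*((-f + 2*M)*(-35/6 + f - 1/f)) = 5*(-f + 2*M)*(-35/6 + f - 1/f))
(c(-4, 4) + 93)*G = ((5 - 5*(-4)² - 175/3*4 + (175/6)*(-4) - 10*4/(-4) + 10*4*(-4)) + 93)*49 = ((5 - 5*16 - 700/3 - 350/3 - 10*4*(-¼) - 160) + 93)*49 = ((5 - 80 - 700/3 - 350/3 + 10 - 160) + 93)*49 = (-575 + 93)*49 = -482*49 = -23618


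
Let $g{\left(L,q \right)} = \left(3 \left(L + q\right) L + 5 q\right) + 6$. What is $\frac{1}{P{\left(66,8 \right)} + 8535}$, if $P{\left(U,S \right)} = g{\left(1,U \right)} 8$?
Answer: $\frac{1}{12831} \approx 7.7936 \cdot 10^{-5}$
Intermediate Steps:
$g{\left(L,q \right)} = 6 + 5 q + L \left(3 L + 3 q\right)$ ($g{\left(L,q \right)} = \left(\left(3 L + 3 q\right) L + 5 q\right) + 6 = \left(L \left(3 L + 3 q\right) + 5 q\right) + 6 = \left(5 q + L \left(3 L + 3 q\right)\right) + 6 = 6 + 5 q + L \left(3 L + 3 q\right)$)
$P{\left(U,S \right)} = 72 + 64 U$ ($P{\left(U,S \right)} = \left(6 + 3 \cdot 1^{2} + 5 U + 3 \cdot 1 U\right) 8 = \left(6 + 3 \cdot 1 + 5 U + 3 U\right) 8 = \left(6 + 3 + 5 U + 3 U\right) 8 = \left(9 + 8 U\right) 8 = 72 + 64 U$)
$\frac{1}{P{\left(66,8 \right)} + 8535} = \frac{1}{\left(72 + 64 \cdot 66\right) + 8535} = \frac{1}{\left(72 + 4224\right) + 8535} = \frac{1}{4296 + 8535} = \frac{1}{12831}$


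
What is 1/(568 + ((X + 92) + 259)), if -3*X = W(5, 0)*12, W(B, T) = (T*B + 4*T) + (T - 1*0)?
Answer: 1/919 ≈ 0.0010881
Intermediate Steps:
W(B, T) = 5*T + B*T (W(B, T) = (B*T + 4*T) + (T + 0) = (4*T + B*T) + T = 5*T + B*T)
X = 0 (X = -0*(5 + 5)*12/3 = -0*10*12/3 = -0*12 = -⅓*0 = 0)
1/(568 + ((X + 92) + 259)) = 1/(568 + ((0 + 92) + 259)) = 1/(568 + (92 + 259)) = 1/(568 + 351) = 1/919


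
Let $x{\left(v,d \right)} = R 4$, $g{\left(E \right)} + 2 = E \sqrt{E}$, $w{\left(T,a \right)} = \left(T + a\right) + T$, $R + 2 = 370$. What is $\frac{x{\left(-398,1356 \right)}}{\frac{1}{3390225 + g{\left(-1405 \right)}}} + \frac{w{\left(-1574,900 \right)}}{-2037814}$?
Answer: $\frac{5084761904897316}{1018907} - 2068160 i \sqrt{1405} \approx 4.9904 \cdot 10^{9} - 7.7522 \cdot 10^{7} i$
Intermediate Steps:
$R = 368$ ($R = -2 + 370 = 368$)
$w{\left(T,a \right)} = a + 2 T$
$g{\left(E \right)} = -2 + E^{\frac{3}{2}}$ ($g{\left(E \right)} = -2 + E \sqrt{E} = -2 + E^{\frac{3}{2}}$)
$x{\left(v,d \right)} = 1472$ ($x{\left(v,d \right)} = 368 \cdot 4 = 1472$)
$\frac{x{\left(-398,1356 \right)}}{\frac{1}{3390225 + g{\left(-1405 \right)}}} + \frac{w{\left(-1574,900 \right)}}{-2037814} = \frac{1472}{\frac{1}{3390225 - \left(2 - \left(-1405\right)^{\frac{3}{2}}\right)}} + \frac{900 + 2 \left(-1574\right)}{-2037814} = \frac{1472}{\frac{1}{3390225 - \left(2 + 1405 i \sqrt{1405}\right)}} + \left(900 - 3148\right) \left(- \frac{1}{2037814}\right) = \frac{1472}{\frac{1}{3390223 - 1405 i \sqrt{1405}}} - - \frac{1124}{1018907} = 1472 \left(3390223 - 1405 i \sqrt{1405}\right) + \frac{1124}{1018907} = \left(4990408256 - 2068160 i \sqrt{1405}\right) + \frac{1124}{1018907} = \frac{5084761904897316}{1018907} - 2068160 i \sqrt{1405}$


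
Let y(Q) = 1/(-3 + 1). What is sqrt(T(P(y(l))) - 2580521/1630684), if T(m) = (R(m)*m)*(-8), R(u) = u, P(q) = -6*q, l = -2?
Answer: I*sqrt(48916349117999)/815342 ≈ 8.578*I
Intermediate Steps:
y(Q) = -1/2 (y(Q) = 1/(-2) = -1/2)
T(m) = -8*m**2 (T(m) = (m*m)*(-8) = m**2*(-8) = -8*m**2)
sqrt(T(P(y(l))) - 2580521/1630684) = sqrt(-8*(-6*(-1/2))**2 - 2580521/1630684) = sqrt(-8*3**2 - 2580521*1/1630684) = sqrt(-8*9 - 2580521/1630684) = sqrt(-72 - 2580521/1630684) = sqrt(-119989769/1630684) = I*sqrt(48916349117999)/815342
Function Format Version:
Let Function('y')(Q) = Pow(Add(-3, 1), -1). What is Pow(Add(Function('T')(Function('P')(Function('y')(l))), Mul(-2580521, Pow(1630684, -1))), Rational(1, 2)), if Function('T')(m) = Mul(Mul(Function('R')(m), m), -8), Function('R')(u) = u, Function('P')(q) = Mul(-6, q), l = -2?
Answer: Mul(Rational(1, 815342), I, Pow(48916349117999, Rational(1, 2))) ≈ Mul(8.5780, I)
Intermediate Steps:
Function('y')(Q) = Rational(-1, 2) (Function('y')(Q) = Pow(-2, -1) = Rational(-1, 2))
Function('T')(m) = Mul(-8, Pow(m, 2)) (Function('T')(m) = Mul(Mul(m, m), -8) = Mul(Pow(m, 2), -8) = Mul(-8, Pow(m, 2)))
Pow(Add(Function('T')(Function('P')(Function('y')(l))), Mul(-2580521, Pow(1630684, -1))), Rational(1, 2)) = Pow(Add(Mul(-8, Pow(Mul(-6, Rational(-1, 2)), 2)), Mul(-2580521, Pow(1630684, -1))), Rational(1, 2)) = Pow(Add(Mul(-8, Pow(3, 2)), Mul(-2580521, Rational(1, 1630684))), Rational(1, 2)) = Pow(Add(Mul(-8, 9), Rational(-2580521, 1630684)), Rational(1, 2)) = Pow(Add(-72, Rational(-2580521, 1630684)), Rational(1, 2)) = Pow(Rational(-119989769, 1630684), Rational(1, 2)) = Mul(Rational(1, 815342), I, Pow(48916349117999, Rational(1, 2)))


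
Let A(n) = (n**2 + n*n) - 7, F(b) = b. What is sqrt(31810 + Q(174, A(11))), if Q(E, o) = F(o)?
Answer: sqrt(32045) ≈ 179.01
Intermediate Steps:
A(n) = -7 + 2*n**2 (A(n) = (n**2 + n**2) - 7 = 2*n**2 - 7 = -7 + 2*n**2)
Q(E, o) = o
sqrt(31810 + Q(174, A(11))) = sqrt(31810 + (-7 + 2*11**2)) = sqrt(31810 + (-7 + 2*121)) = sqrt(31810 + (-7 + 242)) = sqrt(31810 + 235) = sqrt(32045)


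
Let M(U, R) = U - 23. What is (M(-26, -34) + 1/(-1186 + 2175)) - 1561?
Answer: -1592289/989 ≈ -1610.0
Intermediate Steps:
M(U, R) = -23 + U
(M(-26, -34) + 1/(-1186 + 2175)) - 1561 = ((-23 - 26) + 1/(-1186 + 2175)) - 1561 = (-49 + 1/989) - 1561 = -48460/989 - 1561 = -1592289/989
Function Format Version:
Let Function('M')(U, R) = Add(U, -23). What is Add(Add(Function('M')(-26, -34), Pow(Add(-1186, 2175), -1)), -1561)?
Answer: Rational(-1592289, 989) ≈ -1610.0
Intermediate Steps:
Function('M')(U, R) = Add(-23, U)
Add(Add(Function('M')(-26, -34), Pow(Add(-1186, 2175), -1)), -1561) = Add(Add(Add(-23, -26), Pow(Add(-1186, 2175), -1)), -1561) = Add(Add(-49, Pow(989, -1)), -1561) = Add(Add(-49, Rational(1, 989)), -1561) = Add(Rational(-48460, 989), -1561) = Rational(-1592289, 989)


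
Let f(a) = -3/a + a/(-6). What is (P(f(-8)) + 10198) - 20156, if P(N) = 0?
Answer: -9958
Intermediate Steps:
f(a) = -3/a - a/6 (f(a) = -3/a + a*(-⅙) = -3/a - a/6)
(P(f(-8)) + 10198) - 20156 = (0 + 10198) - 20156 = 10198 - 20156 = -9958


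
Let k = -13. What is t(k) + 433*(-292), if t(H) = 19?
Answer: -126417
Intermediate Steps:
t(k) + 433*(-292) = 19 + 433*(-292) = 19 - 126436 = -126417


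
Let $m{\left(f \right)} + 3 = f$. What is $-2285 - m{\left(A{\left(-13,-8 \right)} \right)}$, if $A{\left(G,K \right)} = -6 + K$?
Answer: $-2268$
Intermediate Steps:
$m{\left(f \right)} = -3 + f$
$-2285 - m{\left(A{\left(-13,-8 \right)} \right)} = -2285 - \left(-3 - 14\right) = -2285 - -17 = -2285 + 17 = -2268$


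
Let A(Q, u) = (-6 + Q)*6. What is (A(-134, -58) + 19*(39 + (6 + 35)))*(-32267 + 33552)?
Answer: 873800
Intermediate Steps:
A(Q, u) = -36 + 6*Q
(A(-134, -58) + 19*(39 + (6 + 35)))*(-32267 + 33552) = ((-36 + 6*(-134)) + 19*(39 + (6 + 35)))*(-32267 + 33552) = ((-36 - 804) + 19*(39 + 41))*1285 = (-840 + 19*80)*1285 = (-840 + 1520)*1285 = 680*1285 = 873800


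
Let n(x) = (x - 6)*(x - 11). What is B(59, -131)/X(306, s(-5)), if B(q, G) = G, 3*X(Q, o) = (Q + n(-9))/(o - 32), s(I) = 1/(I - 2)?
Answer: 29475/1414 ≈ 20.845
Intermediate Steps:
n(x) = (-11 + x)*(-6 + x) (n(x) = (-6 + x)*(-11 + x) = (-11 + x)*(-6 + x))
s(I) = 1/(-2 + I)
X(Q, o) = (300 + Q)/(3*(-32 + o)) (X(Q, o) = ((Q + (66 + (-9)² - 17*(-9)))/(o - 32))/3 = ((Q + (66 + 81 + 153))/(-32 + o))/3 = ((Q + 300)/(-32 + o))/3 = ((300 + Q)/(-32 + o))/3 = (300 + Q)/(3*(-32 + o)))
B(59, -131)/X(306, s(-5)) = -131*3*(-32 + 1/(-2 - 5))/(300 + 306) = -131/((⅓)*606/(-32 + 1/(-7))) = -131/((⅓)*606/(-32 - ⅐)) = -131/((⅓)*606/(-225/7)) = -131/((⅓)*(-7/225)*606) = -131/(-1414/225) = -131*(-225/1414) = 29475/1414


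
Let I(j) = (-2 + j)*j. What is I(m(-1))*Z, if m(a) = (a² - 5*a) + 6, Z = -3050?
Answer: -366000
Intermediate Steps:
m(a) = 6 + a² - 5*a
I(j) = j*(-2 + j)
I(m(-1))*Z = ((6 + (-1)² - 5*(-1))*(-2 + (6 + (-1)² - 5*(-1))))*(-3050) = ((6 + 1 + 5)*(-2 + (6 + 1 + 5)))*(-3050) = (12*(-2 + 12))*(-3050) = (12*10)*(-3050) = 120*(-3050) = -366000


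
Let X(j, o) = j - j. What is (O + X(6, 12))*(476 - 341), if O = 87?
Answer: 11745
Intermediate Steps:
X(j, o) = 0
(O + X(6, 12))*(476 - 341) = (87 + 0)*(476 - 341) = 87*135 = 11745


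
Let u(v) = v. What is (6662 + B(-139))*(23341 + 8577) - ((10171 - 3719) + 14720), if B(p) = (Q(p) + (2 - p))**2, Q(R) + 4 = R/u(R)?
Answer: 820462936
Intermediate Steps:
Q(R) = -3 (Q(R) = -4 + R/R = -4 + 1 = -3)
B(p) = (-1 - p)**2 (B(p) = (-3 + (2 - p))**2 = (-1 - p)**2)
(6662 + B(-139))*(23341 + 8577) - ((10171 - 3719) + 14720) = (6662 + (1 - 139)**2)*(23341 + 8577) - ((10171 - 3719) + 14720) = (6662 + (-138)**2)*31918 - (6452 + 14720) = (6662 + 19044)*31918 - 1*21172 = 25706*31918 - 21172 = 820484108 - 21172 = 820462936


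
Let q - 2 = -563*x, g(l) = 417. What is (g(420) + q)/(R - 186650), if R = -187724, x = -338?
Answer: -190713/374374 ≈ -0.50942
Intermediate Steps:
q = 190296 (q = 2 - 563*(-338) = 2 + 190294 = 190296)
(g(420) + q)/(R - 186650) = (417 + 190296)/(-187724 - 186650) = 190713/(-374374) = 190713*(-1/374374) = -190713/374374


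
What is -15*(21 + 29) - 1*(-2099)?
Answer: 1349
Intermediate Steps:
-15*(21 + 29) - 1*(-2099) = -15*50 + 2099 = -750 + 2099 = 1349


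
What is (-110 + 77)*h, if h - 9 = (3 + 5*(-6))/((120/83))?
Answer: 12771/40 ≈ 319.27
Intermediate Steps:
h = -387/40 (h = 9 + (3 + 5*(-6))/((120/83)) = 9 + (3 - 30)/((120*(1/83))) = 9 - 27/120/83 = 9 - 27*83/120 = 9 - 747/40 = -387/40 ≈ -9.6750)
(-110 + 77)*h = (-110 + 77)*(-387/40) = -33*(-387/40) = 12771/40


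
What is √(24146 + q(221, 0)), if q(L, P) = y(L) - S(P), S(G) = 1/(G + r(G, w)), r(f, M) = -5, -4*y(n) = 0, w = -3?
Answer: √603655/5 ≈ 155.39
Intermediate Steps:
y(n) = 0 (y(n) = -¼*0 = 0)
S(G) = 1/(-5 + G) (S(G) = 1/(G - 5) = 1/(-5 + G))
q(L, P) = -1/(-5 + P) (q(L, P) = 0 - 1/(-5 + P) = -1/(-5 + P))
√(24146 + q(221, 0)) = √(24146 - 1/(-5 + 0)) = √(24146 - 1/(-5)) = √(24146 - 1*(-⅕)) = √(24146 + ⅕) = √(120731/5) = √603655/5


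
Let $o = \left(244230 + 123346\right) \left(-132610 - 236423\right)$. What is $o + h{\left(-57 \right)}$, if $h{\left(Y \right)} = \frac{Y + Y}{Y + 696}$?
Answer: $- \frac{28892954563742}{213} \approx -1.3565 \cdot 10^{11}$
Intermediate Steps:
$o = -135647674008$ ($o = 367576 \left(-369033\right) = -135647674008$)
$h{\left(Y \right)} = \frac{2 Y}{696 + Y}$
$o + h{\left(-57 \right)} = -135647674008 + 2 \left(-57\right) \frac{1}{696 - 57} = -135647674008 + 2 \left(-57\right) \frac{1}{639} = -135647674008 - \frac{38}{213} = - \frac{28892954563742}{213}$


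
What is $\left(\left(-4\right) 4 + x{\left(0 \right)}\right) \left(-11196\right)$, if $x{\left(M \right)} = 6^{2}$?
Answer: $-223920$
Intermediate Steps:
$x{\left(M \right)} = 36$
$\left(\left(-4\right) 4 + x{\left(0 \right)}\right) \left(-11196\right) = \left(\left(-4\right) 4 + 36\right) \left(-11196\right) = \left(-16 + 36\right) \left(-11196\right) = 20 \left(-11196\right) = -223920$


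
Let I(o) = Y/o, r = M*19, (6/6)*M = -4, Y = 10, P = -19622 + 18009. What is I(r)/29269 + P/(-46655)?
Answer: 1793780811/51890717410 ≈ 0.034568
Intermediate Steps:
P = -1613
M = -4
r = -76 (r = -4*19 = -76)
I(o) = 10/o
I(r)/29269 + P/(-46655) = (10/(-76))/29269 - 1613/(-46655) = (10*(-1/76))*(1/29269) - 1613*(-1/46655) = -5/38*1/29269 + 1613/46655 = -5/1112222 + 1613/46655 = 1793780811/51890717410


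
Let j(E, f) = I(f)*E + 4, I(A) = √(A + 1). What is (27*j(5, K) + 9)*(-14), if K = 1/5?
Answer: -1638 - 378*√30 ≈ -3708.4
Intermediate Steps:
K = ⅕ (K = 1*(⅕) = ⅕ ≈ 0.20000)
I(A) = √(1 + A)
j(E, f) = 4 + E*√(1 + f) (j(E, f) = √(1 + f)*E + 4 = E*√(1 + f) + 4 = 4 + E*√(1 + f))
(27*j(5, K) + 9)*(-14) = (27*(4 + 5*√(1 + ⅕)) + 9)*(-14) = (27*(4 + 5*√(6/5)) + 9)*(-14) = (27*(4 + 5*(√30/5)) + 9)*(-14) = (27*(4 + √30) + 9)*(-14) = ((108 + 27*√30) + 9)*(-14) = (117 + 27*√30)*(-14) = -1638 - 378*√30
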